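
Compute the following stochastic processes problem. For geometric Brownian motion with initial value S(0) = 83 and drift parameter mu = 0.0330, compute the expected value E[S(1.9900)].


E[S(t)] = S(0) * exp(mu * t)
= 83 * exp(0.0330 * 1.9900)
= 83 * 1.0679
= 88.6336

88.6336


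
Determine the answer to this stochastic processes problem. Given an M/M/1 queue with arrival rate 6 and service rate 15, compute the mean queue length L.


rho = 6/15 = 0.4000
L = rho/(1-rho)
= 0.4000/0.6000
= 0.6667

0.6667


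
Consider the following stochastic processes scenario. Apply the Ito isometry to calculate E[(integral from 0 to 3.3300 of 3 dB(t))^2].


By Ito isometry: E[(int f dB)^2] = int f^2 dt
= 3^2 * 3.3300
= 9 * 3.3300 = 29.9700

29.9700


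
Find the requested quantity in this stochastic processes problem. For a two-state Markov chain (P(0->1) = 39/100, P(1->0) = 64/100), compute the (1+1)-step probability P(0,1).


P^2 = P^1 * P^1
Computing via matrix multiplication of the transition matrix.
Entry (0,1) of P^2 = 0.3783

0.3783


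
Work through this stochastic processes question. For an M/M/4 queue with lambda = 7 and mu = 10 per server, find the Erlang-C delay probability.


a = lambda/mu = 0.7000
rho = a/c = 0.1750
Erlang-C formula applied:
C(c,a) = 0.0060

0.0060


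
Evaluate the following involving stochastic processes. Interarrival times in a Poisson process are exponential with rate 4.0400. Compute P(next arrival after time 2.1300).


P(X > t) = exp(-lambda * t)
= exp(-4.0400 * 2.1300)
= exp(-8.6052) = 1.8315e-04

1.8315e-04


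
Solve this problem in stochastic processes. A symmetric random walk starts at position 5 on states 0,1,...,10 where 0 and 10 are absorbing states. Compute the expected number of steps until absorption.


For symmetric RW on 0,...,N with absorbing barriers, E(i) = i*(N-i)
E(5) = 5 * 5 = 25

25


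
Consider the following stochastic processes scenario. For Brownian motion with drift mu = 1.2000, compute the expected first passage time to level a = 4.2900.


Expected first passage time = a/mu
= 4.2900/1.2000
= 3.5750

3.5750


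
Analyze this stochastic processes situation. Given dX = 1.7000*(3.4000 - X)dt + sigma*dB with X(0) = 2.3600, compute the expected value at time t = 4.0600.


E[X(t)] = mu + (X(0) - mu)*exp(-theta*t)
= 3.4000 + (2.3600 - 3.4000)*exp(-1.7000*4.0600)
= 3.4000 + -1.0400 * 0.0010
= 3.3990

3.3990


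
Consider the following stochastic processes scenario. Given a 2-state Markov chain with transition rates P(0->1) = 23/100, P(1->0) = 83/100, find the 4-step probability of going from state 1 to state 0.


Computing P^4 by matrix multiplication.
P = [[0.7700, 0.2300], [0.8300, 0.1700]]
After raising P to the power 4:
P^4(1,0) = 0.7830

0.7830


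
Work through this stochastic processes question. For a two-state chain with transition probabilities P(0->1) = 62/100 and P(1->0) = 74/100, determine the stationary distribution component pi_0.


Stationary distribution: pi_0 = p10/(p01+p10), pi_1 = p01/(p01+p10)
p01 = 0.6200, p10 = 0.7400
pi_0 = 0.5441

0.5441


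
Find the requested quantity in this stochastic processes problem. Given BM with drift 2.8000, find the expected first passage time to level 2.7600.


Expected first passage time = a/mu
= 2.7600/2.8000
= 0.9857

0.9857


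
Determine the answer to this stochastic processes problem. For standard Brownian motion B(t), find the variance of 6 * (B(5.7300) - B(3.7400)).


Var(alpha*(B(t)-B(s))) = alpha^2 * (t-s)
= 6^2 * (5.7300 - 3.7400)
= 36 * 1.9900
= 71.6400

71.6400


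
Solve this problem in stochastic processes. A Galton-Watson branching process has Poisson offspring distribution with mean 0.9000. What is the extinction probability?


Since mu = 0.9000 <= 1, extinction probability = 1.

1.0000


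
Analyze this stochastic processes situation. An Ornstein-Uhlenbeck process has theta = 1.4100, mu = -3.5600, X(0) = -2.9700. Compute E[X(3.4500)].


E[X(t)] = mu + (X(0) - mu)*exp(-theta*t)
= -3.5600 + (-2.9700 - -3.5600)*exp(-1.4100*3.4500)
= -3.5600 + 0.5900 * 0.0077
= -3.5554

-3.5554


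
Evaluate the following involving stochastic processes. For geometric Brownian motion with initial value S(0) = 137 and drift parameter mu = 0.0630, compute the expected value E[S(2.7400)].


E[S(t)] = S(0) * exp(mu * t)
= 137 * exp(0.0630 * 2.7400)
= 137 * 1.1884
= 162.8128

162.8128


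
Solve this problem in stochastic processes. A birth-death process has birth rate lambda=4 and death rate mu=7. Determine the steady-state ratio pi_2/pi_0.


For birth-death process, pi_n/pi_0 = (lambda/mu)^n
= (4/7)^2
= 0.3265

0.3265


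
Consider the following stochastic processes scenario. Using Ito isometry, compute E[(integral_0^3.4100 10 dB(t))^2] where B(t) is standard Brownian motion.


By Ito isometry: E[(int f dB)^2] = int f^2 dt
= 10^2 * 3.4100
= 100 * 3.4100 = 341.0000

341.0000


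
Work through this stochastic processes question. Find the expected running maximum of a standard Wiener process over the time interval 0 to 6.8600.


E(max B(s)) = sqrt(2t/pi)
= sqrt(2*6.8600/pi)
= sqrt(4.3672)
= 2.0898

2.0898


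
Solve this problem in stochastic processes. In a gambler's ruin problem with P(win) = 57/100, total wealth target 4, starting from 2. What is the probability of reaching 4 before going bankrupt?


Gambler's ruin formula:
r = q/p = 0.4300/0.5700 = 0.7544
P(win) = (1 - r^i)/(1 - r^N)
= (1 - 0.7544^2)/(1 - 0.7544^4)
= 0.6373

0.6373


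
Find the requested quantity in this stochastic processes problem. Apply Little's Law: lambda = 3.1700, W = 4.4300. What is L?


Little's Law: L = lambda * W
= 3.1700 * 4.4300
= 14.0431

14.0431


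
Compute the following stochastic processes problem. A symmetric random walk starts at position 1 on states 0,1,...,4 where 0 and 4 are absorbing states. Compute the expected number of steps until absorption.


For symmetric RW on 0,...,N with absorbing barriers, E(i) = i*(N-i)
E(1) = 1 * 3 = 3

3


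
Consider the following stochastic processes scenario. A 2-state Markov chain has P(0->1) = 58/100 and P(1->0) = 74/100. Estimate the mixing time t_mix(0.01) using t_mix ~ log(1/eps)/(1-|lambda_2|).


lambda_2 = |1 - p01 - p10| = |1 - 0.5800 - 0.7400| = 0.3200
t_mix ~ log(1/eps)/(1 - |lambda_2|)
= log(100)/(1 - 0.3200) = 4.6052/0.6800
= 6.7723

6.7723


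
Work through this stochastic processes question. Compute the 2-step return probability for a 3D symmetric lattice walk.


P(return in 2 steps) = P(reverse first step) = 1/(2d)
= 1/6
= 0.1667

0.1667


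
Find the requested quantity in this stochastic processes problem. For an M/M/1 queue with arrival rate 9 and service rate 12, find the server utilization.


rho = lambda/mu
= 9/12
= 0.7500

0.7500


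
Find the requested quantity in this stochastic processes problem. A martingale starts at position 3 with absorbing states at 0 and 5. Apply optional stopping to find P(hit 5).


By optional stopping theorem: E(M at tau) = M(0) = 3
P(hit 5)*5 + P(hit 0)*0 = 3
P(hit 5) = (3 - 0)/(5 - 0) = 3/5 = 0.6000

0.6000


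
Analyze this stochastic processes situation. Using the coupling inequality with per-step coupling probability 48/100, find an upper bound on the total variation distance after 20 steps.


TV distance bound <= (1-delta)^n
= (1 - 0.4800)^20
= 0.5200^20
= 2.0896e-06

2.0896e-06


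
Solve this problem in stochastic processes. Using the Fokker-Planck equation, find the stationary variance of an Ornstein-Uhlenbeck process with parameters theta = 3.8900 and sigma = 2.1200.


Stationary variance = sigma^2 / (2*theta)
= 2.1200^2 / (2*3.8900)
= 4.4944 / 7.7800
= 0.5777

0.5777


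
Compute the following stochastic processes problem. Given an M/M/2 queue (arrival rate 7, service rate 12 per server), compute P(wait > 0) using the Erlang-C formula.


a = lambda/mu = 0.5833
rho = a/c = 0.2917
Erlang-C formula applied:
C(c,a) = 0.1317

0.1317


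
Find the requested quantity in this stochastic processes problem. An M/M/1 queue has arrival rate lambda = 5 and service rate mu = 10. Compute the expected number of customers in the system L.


rho = 5/10 = 0.5000
L = rho/(1-rho)
= 0.5000/0.5000
= 1.0000

1.0000


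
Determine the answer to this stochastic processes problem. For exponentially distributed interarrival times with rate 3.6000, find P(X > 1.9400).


P(X > t) = exp(-lambda * t)
= exp(-3.6000 * 1.9400)
= exp(-6.9840) = 9.2659e-04

9.2659e-04


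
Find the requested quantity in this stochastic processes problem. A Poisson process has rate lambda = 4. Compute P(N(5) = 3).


P(N(t)=k) = (lambda*t)^k * exp(-lambda*t) / k!
lambda*t = 20
= 20^3 * exp(-20) / 3!
= 8000 * 2.0612e-09 / 6
= 2.7482e-06

2.7482e-06


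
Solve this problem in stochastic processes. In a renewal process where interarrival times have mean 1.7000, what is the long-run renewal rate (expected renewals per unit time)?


Long-run renewal rate = 1/E(X)
= 1/1.7000
= 0.5882

0.5882


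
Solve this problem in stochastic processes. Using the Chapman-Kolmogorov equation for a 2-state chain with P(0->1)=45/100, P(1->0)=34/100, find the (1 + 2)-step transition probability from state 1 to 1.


P^3 = P^1 * P^2
Computing via matrix multiplication of the transition matrix.
Entry (1,1) of P^3 = 0.5736

0.5736


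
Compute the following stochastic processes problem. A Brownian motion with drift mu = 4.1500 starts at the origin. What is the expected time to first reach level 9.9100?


Expected first passage time = a/mu
= 9.9100/4.1500
= 2.3880

2.3880


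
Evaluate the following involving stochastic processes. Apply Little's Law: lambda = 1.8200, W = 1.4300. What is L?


Little's Law: L = lambda * W
= 1.8200 * 1.4300
= 2.6026

2.6026


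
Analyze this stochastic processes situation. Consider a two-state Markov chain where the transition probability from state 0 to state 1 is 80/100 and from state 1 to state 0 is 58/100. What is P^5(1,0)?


Computing P^5 by matrix multiplication.
P = [[0.2000, 0.8000], [0.5800, 0.4200]]
After raising P to the power 5:
P^5(1,0) = 0.4236

0.4236


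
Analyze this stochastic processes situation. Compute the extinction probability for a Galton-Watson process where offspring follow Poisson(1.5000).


Since mu = 1.5000 > 1, extinction prob q < 1.
Solve s = exp(mu*(s-1)) iteratively.
q = 0.4172

0.4172


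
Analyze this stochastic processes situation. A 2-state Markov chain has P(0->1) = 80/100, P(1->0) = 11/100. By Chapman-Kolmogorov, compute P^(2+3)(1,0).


P^5 = P^2 * P^3
Computing via matrix multiplication of the transition matrix.
Entry (1,0) of P^5 = 0.1209

0.1209


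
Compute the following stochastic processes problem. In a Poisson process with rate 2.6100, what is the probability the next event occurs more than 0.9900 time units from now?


P(X > t) = exp(-lambda * t)
= exp(-2.6100 * 0.9900)
= exp(-2.5839) = 0.0755

0.0755


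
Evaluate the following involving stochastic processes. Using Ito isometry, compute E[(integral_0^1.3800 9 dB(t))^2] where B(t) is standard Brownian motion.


By Ito isometry: E[(int f dB)^2] = int f^2 dt
= 9^2 * 1.3800
= 81 * 1.3800 = 111.7800

111.7800


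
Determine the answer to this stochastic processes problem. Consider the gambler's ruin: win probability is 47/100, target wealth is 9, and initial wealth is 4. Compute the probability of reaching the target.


Gambler's ruin formula:
r = q/p = 0.5300/0.4700 = 1.1277
P(win) = (1 - r^i)/(1 - r^N)
= (1 - 1.1277^4)/(1 - 1.1277^9)
= 0.3167

0.3167


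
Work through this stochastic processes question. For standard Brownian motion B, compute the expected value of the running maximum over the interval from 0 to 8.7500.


E(max B(s)) = sqrt(2t/pi)
= sqrt(2*8.7500/pi)
= sqrt(5.5704)
= 2.3602

2.3602


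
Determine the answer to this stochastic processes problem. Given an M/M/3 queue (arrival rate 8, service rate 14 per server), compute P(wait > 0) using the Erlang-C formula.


a = lambda/mu = 0.5714
rho = a/c = 0.1905
Erlang-C formula applied:
C(c,a) = 0.0217

0.0217


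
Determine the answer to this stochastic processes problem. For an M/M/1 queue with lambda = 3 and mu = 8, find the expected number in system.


rho = 3/8 = 0.3750
L = rho/(1-rho)
= 0.3750/0.6250
= 0.6000

0.6000


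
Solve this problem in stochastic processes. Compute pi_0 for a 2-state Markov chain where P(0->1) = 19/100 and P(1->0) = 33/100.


Stationary distribution: pi_0 = p10/(p01+p10), pi_1 = p01/(p01+p10)
p01 = 0.1900, p10 = 0.3300
pi_0 = 0.6346

0.6346


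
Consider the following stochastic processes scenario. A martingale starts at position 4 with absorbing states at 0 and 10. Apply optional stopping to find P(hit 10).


By optional stopping theorem: E(M at tau) = M(0) = 4
P(hit 10)*10 + P(hit 0)*0 = 4
P(hit 10) = (4 - 0)/(10 - 0) = 2/5 = 0.4000

0.4000


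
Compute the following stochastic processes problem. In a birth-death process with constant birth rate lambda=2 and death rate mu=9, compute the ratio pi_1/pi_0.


For birth-death process, pi_n/pi_0 = (lambda/mu)^n
= (2/9)^1
= 0.2222

0.2222


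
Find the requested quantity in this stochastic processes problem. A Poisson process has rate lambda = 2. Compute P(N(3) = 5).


P(N(t)=k) = (lambda*t)^k * exp(-lambda*t) / k!
lambda*t = 6
= 6^5 * exp(-6) / 5!
= 7776 * 0.0025 / 120
= 0.1606

0.1606


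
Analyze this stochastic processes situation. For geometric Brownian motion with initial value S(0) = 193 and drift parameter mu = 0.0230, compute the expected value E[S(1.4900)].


E[S(t)] = S(0) * exp(mu * t)
= 193 * exp(0.0230 * 1.4900)
= 193 * 1.0349
= 199.7287

199.7287


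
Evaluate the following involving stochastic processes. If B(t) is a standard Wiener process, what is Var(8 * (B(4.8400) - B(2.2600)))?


Var(alpha*(B(t)-B(s))) = alpha^2 * (t-s)
= 8^2 * (4.8400 - 2.2600)
= 64 * 2.5800
= 165.1200

165.1200


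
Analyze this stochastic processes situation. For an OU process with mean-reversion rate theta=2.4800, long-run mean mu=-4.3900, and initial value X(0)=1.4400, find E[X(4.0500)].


E[X(t)] = mu + (X(0) - mu)*exp(-theta*t)
= -4.3900 + (1.4400 - -4.3900)*exp(-2.4800*4.0500)
= -4.3900 + 5.8300 * 4.3446e-05
= -4.3897

-4.3897


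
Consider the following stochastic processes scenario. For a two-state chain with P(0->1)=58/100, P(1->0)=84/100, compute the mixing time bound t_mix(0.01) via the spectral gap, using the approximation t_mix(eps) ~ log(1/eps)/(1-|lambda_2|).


lambda_2 = |1 - p01 - p10| = |1 - 0.5800 - 0.8400| = 0.4200
t_mix ~ log(1/eps)/(1 - |lambda_2|)
= log(100)/(1 - 0.4200) = 4.6052/0.5800
= 7.9399

7.9399


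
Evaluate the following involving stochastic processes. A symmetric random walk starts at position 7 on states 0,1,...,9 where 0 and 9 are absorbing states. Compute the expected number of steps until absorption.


For symmetric RW on 0,...,N with absorbing barriers, E(i) = i*(N-i)
E(7) = 7 * 2 = 14

14


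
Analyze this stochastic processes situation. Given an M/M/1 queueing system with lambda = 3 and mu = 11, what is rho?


rho = lambda/mu
= 3/11
= 0.2727

0.2727


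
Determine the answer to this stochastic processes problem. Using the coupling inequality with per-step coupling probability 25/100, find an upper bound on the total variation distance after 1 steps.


TV distance bound <= (1-delta)^n
= (1 - 0.2500)^1
= 0.7500^1
= 0.7500

0.7500


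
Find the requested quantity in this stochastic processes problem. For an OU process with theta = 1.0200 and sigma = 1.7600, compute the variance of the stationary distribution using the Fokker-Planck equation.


Stationary variance = sigma^2 / (2*theta)
= 1.7600^2 / (2*1.0200)
= 3.0976 / 2.0400
= 1.5184

1.5184


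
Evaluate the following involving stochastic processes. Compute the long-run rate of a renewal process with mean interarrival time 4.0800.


Long-run renewal rate = 1/E(X)
= 1/4.0800
= 0.2451

0.2451


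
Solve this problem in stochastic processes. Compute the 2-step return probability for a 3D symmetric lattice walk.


P(return in 2 steps) = P(reverse first step) = 1/(2d)
= 1/6
= 0.1667

0.1667


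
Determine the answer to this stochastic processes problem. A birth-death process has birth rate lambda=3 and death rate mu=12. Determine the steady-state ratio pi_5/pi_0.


For birth-death process, pi_n/pi_0 = (lambda/mu)^n
= (3/12)^5
= 9.7656e-04

9.7656e-04


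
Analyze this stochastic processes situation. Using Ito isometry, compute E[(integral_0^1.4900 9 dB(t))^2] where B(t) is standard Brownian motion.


By Ito isometry: E[(int f dB)^2] = int f^2 dt
= 9^2 * 1.4900
= 81 * 1.4900 = 120.6900

120.6900


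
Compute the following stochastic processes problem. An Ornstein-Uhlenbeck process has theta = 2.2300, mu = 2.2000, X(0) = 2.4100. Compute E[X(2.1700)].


E[X(t)] = mu + (X(0) - mu)*exp(-theta*t)
= 2.2000 + (2.4100 - 2.2000)*exp(-2.2300*2.1700)
= 2.2000 + 0.2100 * 0.0079
= 2.2017

2.2017


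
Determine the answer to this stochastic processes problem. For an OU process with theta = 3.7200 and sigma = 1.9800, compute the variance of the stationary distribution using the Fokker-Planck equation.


Stationary variance = sigma^2 / (2*theta)
= 1.9800^2 / (2*3.7200)
= 3.9204 / 7.4400
= 0.5269

0.5269


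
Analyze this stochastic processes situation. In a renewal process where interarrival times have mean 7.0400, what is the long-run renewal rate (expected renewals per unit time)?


Long-run renewal rate = 1/E(X)
= 1/7.0400
= 0.1420

0.1420


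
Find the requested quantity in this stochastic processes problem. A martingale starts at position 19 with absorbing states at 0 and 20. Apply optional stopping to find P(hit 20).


By optional stopping theorem: E(M at tau) = M(0) = 19
P(hit 20)*20 + P(hit 0)*0 = 19
P(hit 20) = (19 - 0)/(20 - 0) = 19/20 = 0.9500

0.9500


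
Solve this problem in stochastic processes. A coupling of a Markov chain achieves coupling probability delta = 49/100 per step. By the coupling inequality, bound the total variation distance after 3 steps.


TV distance bound <= (1-delta)^n
= (1 - 0.4900)^3
= 0.5100^3
= 0.1327

0.1327


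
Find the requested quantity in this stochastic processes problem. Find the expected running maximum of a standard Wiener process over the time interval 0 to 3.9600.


E(max B(s)) = sqrt(2t/pi)
= sqrt(2*3.9600/pi)
= sqrt(2.5210)
= 1.5878

1.5878


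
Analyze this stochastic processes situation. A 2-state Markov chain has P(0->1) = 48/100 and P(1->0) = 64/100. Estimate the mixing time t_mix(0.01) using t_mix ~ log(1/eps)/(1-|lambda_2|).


lambda_2 = |1 - p01 - p10| = |1 - 0.4800 - 0.6400| = 0.1200
t_mix ~ log(1/eps)/(1 - |lambda_2|)
= log(100)/(1 - 0.1200) = 4.6052/0.8800
= 5.2331

5.2331


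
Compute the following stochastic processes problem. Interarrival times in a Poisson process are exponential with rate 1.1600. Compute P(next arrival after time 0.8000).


P(X > t) = exp(-lambda * t)
= exp(-1.1600 * 0.8000)
= exp(-0.9280) = 0.3953

0.3953


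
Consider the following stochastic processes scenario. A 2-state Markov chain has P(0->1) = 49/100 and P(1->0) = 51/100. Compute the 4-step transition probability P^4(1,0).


Computing P^4 by matrix multiplication.
P = [[0.5100, 0.4900], [0.5100, 0.4900]]
After raising P to the power 4:
P^4(1,0) = 0.5100

0.5100


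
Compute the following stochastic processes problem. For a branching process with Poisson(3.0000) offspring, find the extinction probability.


Since mu = 3.0000 > 1, extinction prob q < 1.
Solve s = exp(mu*(s-1)) iteratively.
q = 0.0595

0.0595


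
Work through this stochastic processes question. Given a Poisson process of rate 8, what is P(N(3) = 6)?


P(N(t)=k) = (lambda*t)^k * exp(-lambda*t) / k!
lambda*t = 24
= 24^6 * exp(-24) / 6!
= 191102976 * 3.7751e-11 / 720
= 1.0020e-05

1.0020e-05


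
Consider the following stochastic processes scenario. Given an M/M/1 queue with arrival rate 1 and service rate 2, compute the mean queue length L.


rho = 1/2 = 0.5000
L = rho/(1-rho)
= 0.5000/0.5000
= 1.0000

1.0000


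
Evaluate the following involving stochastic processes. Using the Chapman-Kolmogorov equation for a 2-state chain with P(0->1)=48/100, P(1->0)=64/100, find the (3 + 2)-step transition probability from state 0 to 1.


P^5 = P^3 * P^2
Computing via matrix multiplication of the transition matrix.
Entry (0,1) of P^5 = 0.4286

0.4286


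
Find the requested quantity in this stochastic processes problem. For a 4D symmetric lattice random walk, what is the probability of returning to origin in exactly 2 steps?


P(return in 2 steps) = P(reverse first step) = 1/(2d)
= 1/8
= 0.1250

0.1250


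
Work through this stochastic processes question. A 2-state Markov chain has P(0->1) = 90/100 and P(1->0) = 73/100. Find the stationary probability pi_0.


Stationary distribution: pi_0 = p10/(p01+p10), pi_1 = p01/(p01+p10)
p01 = 0.9000, p10 = 0.7300
pi_0 = 0.4479

0.4479


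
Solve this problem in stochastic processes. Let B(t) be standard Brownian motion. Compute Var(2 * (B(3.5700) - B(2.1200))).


Var(alpha*(B(t)-B(s))) = alpha^2 * (t-s)
= 2^2 * (3.5700 - 2.1200)
= 4 * 1.4500
= 5.8000

5.8000


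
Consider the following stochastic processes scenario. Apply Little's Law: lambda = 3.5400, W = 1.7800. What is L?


Little's Law: L = lambda * W
= 3.5400 * 1.7800
= 6.3012

6.3012


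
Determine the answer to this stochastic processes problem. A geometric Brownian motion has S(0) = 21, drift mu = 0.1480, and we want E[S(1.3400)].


E[S(t)] = S(0) * exp(mu * t)
= 21 * exp(0.1480 * 1.3400)
= 21 * 1.2194
= 25.6064

25.6064


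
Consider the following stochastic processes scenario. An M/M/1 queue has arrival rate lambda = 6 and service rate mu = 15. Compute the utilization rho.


rho = lambda/mu
= 6/15
= 0.4000

0.4000


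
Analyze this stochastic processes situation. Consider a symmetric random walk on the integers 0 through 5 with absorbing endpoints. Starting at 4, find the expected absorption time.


For symmetric RW on 0,...,N with absorbing barriers, E(i) = i*(N-i)
E(4) = 4 * 1 = 4

4


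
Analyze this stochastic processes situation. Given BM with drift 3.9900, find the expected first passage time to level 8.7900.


Expected first passage time = a/mu
= 8.7900/3.9900
= 2.2030

2.2030


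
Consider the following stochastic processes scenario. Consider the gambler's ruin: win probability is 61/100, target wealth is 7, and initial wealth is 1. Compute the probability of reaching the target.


Gambler's ruin formula:
r = q/p = 0.3900/0.6100 = 0.6393
P(win) = (1 - r^i)/(1 - r^N)
= (1 - 0.6393^1)/(1 - 0.6393^7)
= 0.3771

0.3771


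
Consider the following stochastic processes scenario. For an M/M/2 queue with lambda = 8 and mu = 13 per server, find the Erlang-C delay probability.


a = lambda/mu = 0.6154
rho = a/c = 0.3077
Erlang-C formula applied:
C(c,a) = 0.1448

0.1448


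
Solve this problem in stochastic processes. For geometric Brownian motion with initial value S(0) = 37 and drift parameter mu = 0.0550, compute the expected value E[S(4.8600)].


E[S(t)] = S(0) * exp(mu * t)
= 37 * exp(0.0550 * 4.8600)
= 37 * 1.3064
= 48.3380

48.3380


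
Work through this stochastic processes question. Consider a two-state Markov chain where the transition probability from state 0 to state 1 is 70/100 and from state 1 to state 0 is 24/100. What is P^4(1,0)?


Computing P^4 by matrix multiplication.
P = [[0.3000, 0.7000], [0.2400, 0.7600]]
After raising P to the power 4:
P^4(1,0) = 0.2553

0.2553


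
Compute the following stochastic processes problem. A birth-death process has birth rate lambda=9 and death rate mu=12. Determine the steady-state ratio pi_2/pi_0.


For birth-death process, pi_n/pi_0 = (lambda/mu)^n
= (9/12)^2
= 0.5625

0.5625


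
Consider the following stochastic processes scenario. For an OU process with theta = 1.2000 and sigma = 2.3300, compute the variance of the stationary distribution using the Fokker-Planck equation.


Stationary variance = sigma^2 / (2*theta)
= 2.3300^2 / (2*1.2000)
= 5.4289 / 2.4000
= 2.2620

2.2620


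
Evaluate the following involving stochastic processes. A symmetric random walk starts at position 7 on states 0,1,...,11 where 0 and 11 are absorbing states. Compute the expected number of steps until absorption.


For symmetric RW on 0,...,N with absorbing barriers, E(i) = i*(N-i)
E(7) = 7 * 4 = 28

28


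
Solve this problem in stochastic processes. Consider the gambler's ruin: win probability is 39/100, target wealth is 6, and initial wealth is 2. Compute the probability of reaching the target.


Gambler's ruin formula:
r = q/p = 0.6100/0.3900 = 1.5641
P(win) = (1 - r^i)/(1 - r^N)
= (1 - 1.5641^2)/(1 - 1.5641^6)
= 0.1060

0.1060


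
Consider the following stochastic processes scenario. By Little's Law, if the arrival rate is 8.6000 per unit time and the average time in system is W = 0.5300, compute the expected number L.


Little's Law: L = lambda * W
= 8.6000 * 0.5300
= 4.5580

4.5580


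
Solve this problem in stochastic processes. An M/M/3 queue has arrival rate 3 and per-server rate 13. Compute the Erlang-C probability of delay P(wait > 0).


a = lambda/mu = 0.2308
rho = a/c = 0.0769
Erlang-C formula applied:
C(c,a) = 0.0018

0.0018


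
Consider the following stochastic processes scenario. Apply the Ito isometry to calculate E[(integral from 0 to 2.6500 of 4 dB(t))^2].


By Ito isometry: E[(int f dB)^2] = int f^2 dt
= 4^2 * 2.6500
= 16 * 2.6500 = 42.4000

42.4000


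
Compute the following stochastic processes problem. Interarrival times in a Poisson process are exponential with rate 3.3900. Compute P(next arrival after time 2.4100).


P(X > t) = exp(-lambda * t)
= exp(-3.3900 * 2.4100)
= exp(-8.1699) = 2.8305e-04

2.8305e-04


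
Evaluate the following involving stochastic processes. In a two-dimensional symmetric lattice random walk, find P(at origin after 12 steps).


P = C(12,6)^2 / 4^12
= 924^2 / 16777216
= 853776 / 16777216
= 0.0509

0.0509


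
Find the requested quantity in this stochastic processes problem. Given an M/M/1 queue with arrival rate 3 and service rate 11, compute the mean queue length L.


rho = 3/11 = 0.2727
L = rho/(1-rho)
= 0.2727/0.7273
= 0.3750

0.3750


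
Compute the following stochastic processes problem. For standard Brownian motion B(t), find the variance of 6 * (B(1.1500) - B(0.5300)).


Var(alpha*(B(t)-B(s))) = alpha^2 * (t-s)
= 6^2 * (1.1500 - 0.5300)
= 36 * 0.6200
= 22.3200

22.3200


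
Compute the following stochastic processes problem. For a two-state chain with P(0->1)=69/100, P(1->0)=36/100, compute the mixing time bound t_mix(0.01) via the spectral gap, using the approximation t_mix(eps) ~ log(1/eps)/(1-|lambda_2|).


lambda_2 = |1 - p01 - p10| = |1 - 0.6900 - 0.3600| = 0.0500
t_mix ~ log(1/eps)/(1 - |lambda_2|)
= log(100)/(1 - 0.0500) = 4.6052/0.9500
= 4.8475

4.8475


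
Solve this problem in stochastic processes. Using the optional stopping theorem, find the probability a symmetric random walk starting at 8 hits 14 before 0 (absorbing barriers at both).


By optional stopping theorem: E(M at tau) = M(0) = 8
P(hit 14)*14 + P(hit 0)*0 = 8
P(hit 14) = (8 - 0)/(14 - 0) = 4/7 = 0.5714

0.5714


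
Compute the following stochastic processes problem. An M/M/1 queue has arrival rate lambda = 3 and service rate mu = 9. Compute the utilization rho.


rho = lambda/mu
= 3/9
= 0.3333

0.3333


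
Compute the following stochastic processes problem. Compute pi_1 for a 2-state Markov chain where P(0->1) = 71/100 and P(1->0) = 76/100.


Stationary distribution: pi_0 = p10/(p01+p10), pi_1 = p01/(p01+p10)
p01 = 0.7100, p10 = 0.7600
pi_1 = 0.4830

0.4830


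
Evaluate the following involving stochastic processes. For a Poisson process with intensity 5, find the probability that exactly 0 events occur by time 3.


P(N(t)=k) = (lambda*t)^k * exp(-lambda*t) / k!
lambda*t = 15
= 15^0 * exp(-15) / 0!
= 1 * 3.0590e-07 / 1
= 3.0590e-07

3.0590e-07


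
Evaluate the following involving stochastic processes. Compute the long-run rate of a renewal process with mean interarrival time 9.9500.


Long-run renewal rate = 1/E(X)
= 1/9.9500
= 0.1005

0.1005


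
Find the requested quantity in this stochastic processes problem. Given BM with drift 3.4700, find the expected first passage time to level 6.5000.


Expected first passage time = a/mu
= 6.5000/3.4700
= 1.8732

1.8732


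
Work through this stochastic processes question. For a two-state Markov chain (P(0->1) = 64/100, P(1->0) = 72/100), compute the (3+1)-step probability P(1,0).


P^4 = P^3 * P^1
Computing via matrix multiplication of the transition matrix.
Entry (1,0) of P^4 = 0.5205

0.5205


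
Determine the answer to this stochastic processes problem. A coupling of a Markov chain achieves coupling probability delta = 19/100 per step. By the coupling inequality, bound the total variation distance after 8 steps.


TV distance bound <= (1-delta)^n
= (1 - 0.1900)^8
= 0.8100^8
= 0.1853

0.1853


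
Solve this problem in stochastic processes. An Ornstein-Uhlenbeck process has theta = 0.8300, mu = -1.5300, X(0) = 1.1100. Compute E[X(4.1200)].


E[X(t)] = mu + (X(0) - mu)*exp(-theta*t)
= -1.5300 + (1.1100 - -1.5300)*exp(-0.8300*4.1200)
= -1.5300 + 2.6400 * 0.0327
= -1.4436

-1.4436


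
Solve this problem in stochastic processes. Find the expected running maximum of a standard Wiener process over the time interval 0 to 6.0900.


E(max B(s)) = sqrt(2t/pi)
= sqrt(2*6.0900/pi)
= sqrt(3.8770)
= 1.9690

1.9690


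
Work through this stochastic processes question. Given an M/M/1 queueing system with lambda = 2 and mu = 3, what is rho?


rho = lambda/mu
= 2/3
= 0.6667

0.6667


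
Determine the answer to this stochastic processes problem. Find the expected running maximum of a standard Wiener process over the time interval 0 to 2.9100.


E(max B(s)) = sqrt(2t/pi)
= sqrt(2*2.9100/pi)
= sqrt(1.8526)
= 1.3611

1.3611


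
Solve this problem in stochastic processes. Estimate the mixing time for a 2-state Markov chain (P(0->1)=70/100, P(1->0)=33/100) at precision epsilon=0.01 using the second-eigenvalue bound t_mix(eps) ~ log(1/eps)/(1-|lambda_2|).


lambda_2 = |1 - p01 - p10| = |1 - 0.7000 - 0.3300| = 0.0300
t_mix ~ log(1/eps)/(1 - |lambda_2|)
= log(100)/(1 - 0.0300) = 4.6052/0.9700
= 4.7476

4.7476


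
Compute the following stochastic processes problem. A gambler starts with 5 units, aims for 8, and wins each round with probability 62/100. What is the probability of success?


Gambler's ruin formula:
r = q/p = 0.3800/0.6200 = 0.6129
P(win) = (1 - r^i)/(1 - r^N)
= (1 - 0.6129^5)/(1 - 0.6129^8)
= 0.9321

0.9321


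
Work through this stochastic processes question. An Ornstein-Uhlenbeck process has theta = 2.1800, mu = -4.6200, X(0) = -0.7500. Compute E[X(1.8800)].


E[X(t)] = mu + (X(0) - mu)*exp(-theta*t)
= -4.6200 + (-0.7500 - -4.6200)*exp(-2.1800*1.8800)
= -4.6200 + 3.8700 * 0.0166
= -4.5558

-4.5558


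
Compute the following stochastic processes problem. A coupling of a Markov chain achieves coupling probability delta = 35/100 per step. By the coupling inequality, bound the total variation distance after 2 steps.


TV distance bound <= (1-delta)^n
= (1 - 0.3500)^2
= 0.6500^2
= 0.4225

0.4225


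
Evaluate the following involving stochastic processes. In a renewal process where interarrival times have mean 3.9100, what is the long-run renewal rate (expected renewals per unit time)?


Long-run renewal rate = 1/E(X)
= 1/3.9100
= 0.2558

0.2558


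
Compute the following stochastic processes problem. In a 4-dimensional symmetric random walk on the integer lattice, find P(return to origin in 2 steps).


P(return in 2 steps) = P(reverse first step) = 1/(2d)
= 1/8
= 0.1250

0.1250


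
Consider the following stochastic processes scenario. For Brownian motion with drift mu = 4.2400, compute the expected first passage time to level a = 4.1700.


Expected first passage time = a/mu
= 4.1700/4.2400
= 0.9835

0.9835


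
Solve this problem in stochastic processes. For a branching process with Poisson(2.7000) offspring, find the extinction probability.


Since mu = 2.7000 > 1, extinction prob q < 1.
Solve s = exp(mu*(s-1)) iteratively.
q = 0.0844

0.0844


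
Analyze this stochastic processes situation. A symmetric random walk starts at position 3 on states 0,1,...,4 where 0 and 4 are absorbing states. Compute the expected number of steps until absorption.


For symmetric RW on 0,...,N with absorbing barriers, E(i) = i*(N-i)
E(3) = 3 * 1 = 3

3


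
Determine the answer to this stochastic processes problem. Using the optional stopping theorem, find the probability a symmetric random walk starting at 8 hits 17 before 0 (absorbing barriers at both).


By optional stopping theorem: E(M at tau) = M(0) = 8
P(hit 17)*17 + P(hit 0)*0 = 8
P(hit 17) = (8 - 0)/(17 - 0) = 8/17 = 0.4706

0.4706


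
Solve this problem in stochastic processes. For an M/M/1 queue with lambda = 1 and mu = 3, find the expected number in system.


rho = 1/3 = 0.3333
L = rho/(1-rho)
= 0.3333/0.6667
= 0.5000

0.5000


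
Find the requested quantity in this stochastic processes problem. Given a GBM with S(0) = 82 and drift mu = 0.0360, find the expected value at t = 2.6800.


E[S(t)] = S(0) * exp(mu * t)
= 82 * exp(0.0360 * 2.6800)
= 82 * 1.1013
= 90.3056

90.3056


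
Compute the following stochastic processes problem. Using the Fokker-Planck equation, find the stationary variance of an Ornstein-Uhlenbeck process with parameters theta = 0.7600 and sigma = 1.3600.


Stationary variance = sigma^2 / (2*theta)
= 1.3600^2 / (2*0.7600)
= 1.8496 / 1.5200
= 1.2168

1.2168


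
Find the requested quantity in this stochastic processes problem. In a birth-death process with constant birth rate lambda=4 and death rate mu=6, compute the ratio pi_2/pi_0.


For birth-death process, pi_n/pi_0 = (lambda/mu)^n
= (4/6)^2
= 0.4444

0.4444


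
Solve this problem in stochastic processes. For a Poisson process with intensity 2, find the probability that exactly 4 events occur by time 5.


P(N(t)=k) = (lambda*t)^k * exp(-lambda*t) / k!
lambda*t = 10
= 10^4 * exp(-10) / 4!
= 10000 * 4.5400e-05 / 24
= 0.0189

0.0189


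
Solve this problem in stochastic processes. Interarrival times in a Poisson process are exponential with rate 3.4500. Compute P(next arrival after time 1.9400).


P(X > t) = exp(-lambda * t)
= exp(-3.4500 * 1.9400)
= exp(-6.6930) = 0.0012

0.0012


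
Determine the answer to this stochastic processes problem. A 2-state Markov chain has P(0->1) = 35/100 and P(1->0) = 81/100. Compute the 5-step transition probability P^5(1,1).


Computing P^5 by matrix multiplication.
P = [[0.6500, 0.3500], [0.8100, 0.1900]]
After raising P to the power 5:
P^5(1,1) = 0.3017

0.3017


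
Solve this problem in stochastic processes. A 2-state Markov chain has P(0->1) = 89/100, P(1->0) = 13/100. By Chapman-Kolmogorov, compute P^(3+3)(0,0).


P^6 = P^3 * P^3
Computing via matrix multiplication of the transition matrix.
Entry (0,0) of P^6 = 0.1275

0.1275


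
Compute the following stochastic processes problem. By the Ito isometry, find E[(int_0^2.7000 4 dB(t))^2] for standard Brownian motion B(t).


By Ito isometry: E[(int f dB)^2] = int f^2 dt
= 4^2 * 2.7000
= 16 * 2.7000 = 43.2000

43.2000


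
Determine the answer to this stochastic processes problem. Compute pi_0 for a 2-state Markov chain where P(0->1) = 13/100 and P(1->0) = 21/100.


Stationary distribution: pi_0 = p10/(p01+p10), pi_1 = p01/(p01+p10)
p01 = 0.1300, p10 = 0.2100
pi_0 = 0.6176

0.6176


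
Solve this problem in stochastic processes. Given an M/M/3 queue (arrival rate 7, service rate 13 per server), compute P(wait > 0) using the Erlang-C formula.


a = lambda/mu = 0.5385
rho = a/c = 0.1795
Erlang-C formula applied:
C(c,a) = 0.0185

0.0185


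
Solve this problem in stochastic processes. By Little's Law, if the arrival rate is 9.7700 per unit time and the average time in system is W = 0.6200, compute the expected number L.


Little's Law: L = lambda * W
= 9.7700 * 0.6200
= 6.0574

6.0574


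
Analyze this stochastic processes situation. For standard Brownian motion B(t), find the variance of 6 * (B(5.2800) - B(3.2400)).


Var(alpha*(B(t)-B(s))) = alpha^2 * (t-s)
= 6^2 * (5.2800 - 3.2400)
= 36 * 2.0400
= 73.4400

73.4400


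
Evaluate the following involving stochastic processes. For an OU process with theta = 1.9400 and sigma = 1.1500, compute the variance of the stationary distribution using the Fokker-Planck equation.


Stationary variance = sigma^2 / (2*theta)
= 1.1500^2 / (2*1.9400)
= 1.3225 / 3.8800
= 0.3409

0.3409


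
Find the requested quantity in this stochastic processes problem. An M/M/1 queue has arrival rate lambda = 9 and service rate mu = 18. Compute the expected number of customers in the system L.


rho = 9/18 = 0.5000
L = rho/(1-rho)
= 0.5000/0.5000
= 1.0000

1.0000


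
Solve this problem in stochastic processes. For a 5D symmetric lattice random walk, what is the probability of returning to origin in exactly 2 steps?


P(return in 2 steps) = P(reverse first step) = 1/(2d)
= 1/10
= 0.1000

0.1000


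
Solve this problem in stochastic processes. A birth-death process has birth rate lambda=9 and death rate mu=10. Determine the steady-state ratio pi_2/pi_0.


For birth-death process, pi_n/pi_0 = (lambda/mu)^n
= (9/10)^2
= 0.8100

0.8100


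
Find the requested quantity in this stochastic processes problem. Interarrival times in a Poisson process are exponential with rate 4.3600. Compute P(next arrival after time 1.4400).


P(X > t) = exp(-lambda * t)
= exp(-4.3600 * 1.4400)
= exp(-6.2784) = 0.0019

0.0019


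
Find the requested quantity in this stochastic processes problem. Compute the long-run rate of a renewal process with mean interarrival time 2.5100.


Long-run renewal rate = 1/E(X)
= 1/2.5100
= 0.3984

0.3984


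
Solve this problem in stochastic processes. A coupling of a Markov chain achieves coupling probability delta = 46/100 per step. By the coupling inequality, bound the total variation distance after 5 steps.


TV distance bound <= (1-delta)^n
= (1 - 0.4600)^5
= 0.5400^5
= 0.0459

0.0459


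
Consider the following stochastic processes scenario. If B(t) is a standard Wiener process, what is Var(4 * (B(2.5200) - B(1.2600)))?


Var(alpha*(B(t)-B(s))) = alpha^2 * (t-s)
= 4^2 * (2.5200 - 1.2600)
= 16 * 1.2600
= 20.1600

20.1600


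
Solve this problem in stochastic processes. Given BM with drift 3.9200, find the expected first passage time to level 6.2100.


Expected first passage time = a/mu
= 6.2100/3.9200
= 1.5842

1.5842


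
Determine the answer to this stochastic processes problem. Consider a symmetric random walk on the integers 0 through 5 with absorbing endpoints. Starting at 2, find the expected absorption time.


For symmetric RW on 0,...,N with absorbing barriers, E(i) = i*(N-i)
E(2) = 2 * 3 = 6

6


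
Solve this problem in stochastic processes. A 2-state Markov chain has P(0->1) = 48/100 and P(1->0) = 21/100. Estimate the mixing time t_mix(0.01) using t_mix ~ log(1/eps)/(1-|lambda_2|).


lambda_2 = |1 - p01 - p10| = |1 - 0.4800 - 0.2100| = 0.3100
t_mix ~ log(1/eps)/(1 - |lambda_2|)
= log(100)/(1 - 0.3100) = 4.6052/0.6900
= 6.6742

6.6742


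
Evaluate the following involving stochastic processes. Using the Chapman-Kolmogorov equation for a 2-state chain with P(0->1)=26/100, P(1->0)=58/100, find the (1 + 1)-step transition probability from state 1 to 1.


P^2 = P^1 * P^1
Computing via matrix multiplication of the transition matrix.
Entry (1,1) of P^2 = 0.3272

0.3272
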